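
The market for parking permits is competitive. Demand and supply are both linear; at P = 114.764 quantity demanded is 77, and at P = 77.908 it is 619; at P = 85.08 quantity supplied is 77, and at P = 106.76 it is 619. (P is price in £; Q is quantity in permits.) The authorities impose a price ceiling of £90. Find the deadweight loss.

£1245.19

Demand slope = (77.908 − 114.764)/(619 − 77) = −0.068, so P = 120 − 0.068Q.
Supply slope = (106.76 − 85.08)/(619 − 77) = 0.04, so P = 82 + 0.04Q.
Competitive equilibrium: 120 − 0.068Q = 82 + 0.04Q → Q* = 351.8519, P* = 96.0741.
At the ceiling P = 90, quantity supplied = (90 − 82)/0.04 = 200.
Willingness to pay at Q' = 200: 120 − 0.068·200 = 106.4.
ΔQ = 351.8519 − 200 = 151.8519; wedge = 106.4 − 90 = 16.4.
Deadweight loss = ½ × 151.8519 × 16.4 = £1245.19.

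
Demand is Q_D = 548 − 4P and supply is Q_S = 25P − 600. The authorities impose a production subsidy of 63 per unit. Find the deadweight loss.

In inverse form: demand P = 137 − 0.25Q, supply P = 24 + 0.04Q.
Competitive equilibrium: 137 − 0.25Q = 24 + 0.04Q → Q* = 389.6552, P* = 39.5862.
The subsidy lowers effective supply by 63: P = 0.04Q − 39.
New quantity: 137 − 0.25Q = 0.04Q − 39 → Q' = 606.8966.
Overproduction ΔQ = 606.8966 − 389.6552 = 217.2414; wedge = subsidy = 63.
DWL = ½ × 217.2414 × 63 = 6843.10.

6843.10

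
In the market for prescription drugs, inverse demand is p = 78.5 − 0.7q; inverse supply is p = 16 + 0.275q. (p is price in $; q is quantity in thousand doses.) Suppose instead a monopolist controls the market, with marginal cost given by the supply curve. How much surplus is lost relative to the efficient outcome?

Competitive equilibrium: 78.5 − 0.7q = 16 + 0.275q → q* = 64.1026, p* = 33.6282.
Marginal revenue: MR = 78.5 − 1.4q. Set MR = MC: 78.5 − 1.4q = 16 + 0.275q → q_m = 37.3134.
Price p_m = 78.5 − 0.7·37.3134 = 52.3806; MC(q_m) = 16 + 0.275·37.3134 = 26.2612.
Competitive q* = 64.1026, so Δq = 26.7892; wedge = 52.3806 − 26.2612 = 26.1194.
DWL = ½ × 26.7892 × 26.1194 = $349.86 thousand.

$349.86 thousand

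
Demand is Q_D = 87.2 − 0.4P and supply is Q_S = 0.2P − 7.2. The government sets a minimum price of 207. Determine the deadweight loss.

In inverse form: demand P = 218 − 2.5Q, supply P = 36 + 5Q.
Competitive equilibrium: 218 − 2.5Q = 36 + 5Q → Q* = 24.2667, P* = 157.3333.
At the floor P = 207, quantity demanded = (218 − 207)/2.5 = 4.4.
Sellers' marginal cost at Q' = 4.4: 36 + 5·4.4 = 58.
ΔQ = 24.2667 − 4.4 = 19.8667; wedge = 207 − 58 = 149.
Deadweight loss = ½ × 19.8667 × 149 = 1480.07.

1480.07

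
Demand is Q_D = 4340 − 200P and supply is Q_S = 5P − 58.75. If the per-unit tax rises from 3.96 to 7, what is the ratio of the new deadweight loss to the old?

3.125

In inverse form: demand P = 21.7 − 0.005Q, supply P = 11.75 + 0.2Q.
Competitive equilibrium: 21.7 − 0.005Q = 11.75 + 0.2Q → Q* = 48.5366, P* = 21.4573.
For a per-unit tax t: ΔQ = t/0.205, so DWL = ½·t·(t/0.205) = t²/0.41.
At t = 3.96: DWL = 38.248. At t = 7: DWL = 119.512.
Ratio = (7/3.96)² = 3.125.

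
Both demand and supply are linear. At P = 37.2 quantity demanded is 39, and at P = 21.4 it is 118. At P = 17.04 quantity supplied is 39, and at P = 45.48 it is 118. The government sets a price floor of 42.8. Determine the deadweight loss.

Demand slope = (21.4 − 37.2)/(118 − 39) = −0.2, so P = 45 − 0.2Q.
Supply slope = (45.48 − 17.04)/(118 − 39) = 0.36, so P = 3 + 0.36Q.
Competitive equilibrium: 45 − 0.2Q = 3 + 0.36Q → Q* = 75, P* = 30.
At the floor P = 42.8, quantity demanded = (45 − 42.8)/0.2 = 11.
Sellers' marginal cost at Q' = 11: 3 + 0.36·11 = 6.96.
ΔQ = 75 − 11 = 64; wedge = 42.8 − 6.96 = 35.84.
Deadweight loss = ½ × 64 × 35.84 = 1146.88.

1146.88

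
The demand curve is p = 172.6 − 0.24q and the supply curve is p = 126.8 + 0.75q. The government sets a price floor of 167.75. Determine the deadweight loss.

336.02

Competitive equilibrium: 172.6 − 0.24q = 126.8 + 0.75q → q* = 46.2626, p* = 161.497.
At the floor p = 167.75, quantity demanded = (172.6 − 167.75)/0.24 = 20.2083.
Sellers' marginal cost at q' = 20.2083: 126.8 + 0.75·20.2083 = 141.9562.
Δq = 46.2626 − 20.2083 = 26.0543; wedge = 167.75 − 141.9562 = 25.7938.
Welfare loss = ½ × 26.0543 × 25.7938 = 336.02.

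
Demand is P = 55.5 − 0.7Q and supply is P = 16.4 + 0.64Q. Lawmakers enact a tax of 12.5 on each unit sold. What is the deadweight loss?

Competitive equilibrium: 55.5 − 0.7Q = 16.4 + 0.64Q → Q* = 29.1791, P* = 35.0746.
With the tax, the buyer price exceeds the seller price by 12.5: (55.5 − 0.7Q) − (16.4 + 0.64Q) = 12.5 → Q' = 19.8507.
ΔQ = 29.1791 − 19.8507 = 9.3284; the wedge equals the tax, 12.5.
DWL = ½ × 9.3284 × 12.5 = 58.30.

58.30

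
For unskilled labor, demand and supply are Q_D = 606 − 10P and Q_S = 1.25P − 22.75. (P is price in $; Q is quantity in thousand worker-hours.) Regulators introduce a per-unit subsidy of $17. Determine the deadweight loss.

$160.56 thousand

In inverse form: demand P = 60.6 − 0.1Q, supply P = 18.2 + 0.8Q.
Competitive equilibrium: 60.6 − 0.1Q = 18.2 + 0.8Q → Q* = 47.1111, P* = 55.8889.
The subsidy lowers effective supply by 17: P = 1.2 + 0.8Q.
New quantity: 60.6 − 0.1Q = 1.2 + 0.8Q → Q' = 66.
Overproduction ΔQ = 66 − 47.1111 = 18.8889; wedge = subsidy = 17.
Deadweight loss = ½ × 18.8889 × 17 = $160.56 thousand.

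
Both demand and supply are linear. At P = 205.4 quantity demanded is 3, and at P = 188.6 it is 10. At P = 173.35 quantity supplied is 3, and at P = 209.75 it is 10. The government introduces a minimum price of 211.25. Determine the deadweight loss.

Demand slope = (188.6 − 205.4)/(10 − 3) = −2.4, so P = 212.6 − 2.4Q.
Supply slope = (209.75 − 173.35)/(10 − 3) = 5.2, so P = 157.75 + 5.2Q.
Competitive equilibrium: 212.6 − 2.4Q = 157.75 + 5.2Q → Q* = 7.2171, P* = 195.2789.
At the floor P = 211.25, quantity demanded = (212.6 − 211.25)/2.4 = 0.5625.
Sellers' marginal cost at Q' = 0.5625: 157.75 + 5.2·0.5625 = 160.675.
ΔQ = 7.2171 − 0.5625 = 6.6546; wedge = 211.25 − 160.675 = 50.575.
Deadweight loss = ½ × 6.6546 × 50.575 = 168.28.

168.28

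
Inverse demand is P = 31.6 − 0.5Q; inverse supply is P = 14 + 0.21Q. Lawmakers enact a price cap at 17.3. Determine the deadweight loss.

Competitive equilibrium: 31.6 − 0.5Q = 14 + 0.21Q → Q* = 24.7887, P* = 19.2056.
At the ceiling P = 17.3, quantity supplied = (17.3 − 14)/0.21 = 15.7143.
Willingness to pay at Q' = 15.7143: 31.6 − 0.5·15.7143 = 23.7429.
ΔQ = 24.7887 − 15.7143 = 9.0744; wedge = 23.7429 − 17.3 = 6.4429.
Welfare loss = ½ × 9.0744 × 6.4429 = 29.23.

29.23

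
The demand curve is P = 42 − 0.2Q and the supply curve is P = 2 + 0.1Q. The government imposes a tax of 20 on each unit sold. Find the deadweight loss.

Competitive equilibrium: 42 − 0.2Q = 2 + 0.1Q → Q* = 133.3333, P* = 15.3333.
With the tax, the buyer price exceeds the seller price by 20: (42 − 0.2Q) − (2 + 0.1Q) = 20 → Q' = 66.6667.
ΔQ = 133.3333 − 66.6667 = 66.6666; the wedge equals the tax, 20.
Welfare loss = ½ × 66.6666 × 20 = 666.67.

666.67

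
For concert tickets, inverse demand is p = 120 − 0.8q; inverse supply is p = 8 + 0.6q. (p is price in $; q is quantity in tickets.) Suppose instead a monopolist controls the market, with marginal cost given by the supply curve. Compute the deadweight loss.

$592.40

Competitive equilibrium: 120 − 0.8q = 8 + 0.6q → q* = 80, p* = 56.
Marginal revenue: MR = 120 − 1.6q. Set MR = MC: 120 − 1.6q = 8 + 0.6q → q_m = 50.9091.
Price p_m = 120 − 0.8·50.9091 = 79.2727; MC(q_m) = 8 + 0.6·50.9091 = 38.5455.
Competitive q* = 80, so Δq = 29.0909; wedge = 79.2727 − 38.5455 = 40.7272.
DWL = ½ × 29.0909 × 40.7272 = $592.40.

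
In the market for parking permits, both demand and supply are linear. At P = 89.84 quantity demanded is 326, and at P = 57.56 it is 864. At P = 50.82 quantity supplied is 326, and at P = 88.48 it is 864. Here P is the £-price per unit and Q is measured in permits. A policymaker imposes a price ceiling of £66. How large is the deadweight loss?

£450.99

Demand slope = (57.56 − 89.84)/(864 − 326) = −0.06, so P = 109.4 − 0.06Q.
Supply slope = (88.48 − 50.82)/(864 − 326) = 0.07, so P = 28 + 0.07Q.
Competitive equilibrium: 109.4 − 0.06Q = 28 + 0.07Q → Q* = 626.1538, P* = 71.8308.
At the ceiling P = 66, quantity supplied = (66 − 28)/0.07 = 542.8571.
Willingness to pay at Q' = 542.8571: 109.4 − 0.06·542.8571 = 76.8286.
ΔQ = 626.1538 − 542.8571 = 83.2967; wedge = 76.8286 − 66 = 10.8286.
DWL = ½ × 83.2967 × 10.8286 = £450.99.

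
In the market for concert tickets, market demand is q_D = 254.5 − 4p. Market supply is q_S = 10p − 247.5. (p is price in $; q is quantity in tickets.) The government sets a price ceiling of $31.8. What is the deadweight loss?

In inverse form: demand p = 63.625 − 0.25q, supply p = 24.75 + 0.1q.
Competitive equilibrium: 63.625 − 0.25q = 24.75 + 0.1q → q* = 111.0714, p* = 35.8571.
At the ceiling p = 31.8, quantity supplied = (31.8 − 24.75)/0.1 = 70.5.
Willingness to pay at q' = 70.5: 63.625 − 0.25·70.5 = 46.
Δq = 111.0714 − 70.5 = 40.5714; wedge = 46 − 31.8 = 14.2.
Welfare loss = ½ × 40.5714 × 14.2 = $288.06.

$288.06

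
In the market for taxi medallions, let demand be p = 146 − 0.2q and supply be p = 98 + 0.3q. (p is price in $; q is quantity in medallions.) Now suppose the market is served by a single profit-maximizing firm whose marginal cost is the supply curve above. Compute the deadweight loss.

Competitive equilibrium: 146 − 0.2q = 98 + 0.3q → q* = 96, p* = 126.8.
Marginal revenue: MR = 146 − 0.4q. Set MR = MC: 146 − 0.4q = 98 + 0.3q → q_m = 68.5714.
Price p_m = 146 − 0.2·68.5714 = 132.2857; MC(q_m) = 98 + 0.3·68.5714 = 118.5714.
Competitive q* = 96, so Δq = 27.4286; wedge = 132.2857 − 118.5714 = 13.7143.
The triangle = ½ × 27.4286 × 13.7143 = $188.08.

$188.08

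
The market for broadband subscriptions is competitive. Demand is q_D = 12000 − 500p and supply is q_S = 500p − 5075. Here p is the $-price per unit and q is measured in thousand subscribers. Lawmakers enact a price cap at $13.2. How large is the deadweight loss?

$7507.81 thousand

In inverse form: demand p = 24 − 0.002q, supply p = 10.15 + 0.002q.
Competitive equilibrium: 24 − 0.002q = 10.15 + 0.002q → q* = 3462.5, p* = 17.075.
At the ceiling p = 13.2, quantity supplied = (13.2 − 10.15)/0.002 = 1525.
Willingness to pay at q' = 1525: 24 − 0.002·1525 = 20.95.
Δq = 3462.5 − 1525 = 1937.5; wedge = 20.95 − 13.2 = 7.75.
Deadweight loss = ½ × 1937.5 × 7.75 = $7507.81 thousand.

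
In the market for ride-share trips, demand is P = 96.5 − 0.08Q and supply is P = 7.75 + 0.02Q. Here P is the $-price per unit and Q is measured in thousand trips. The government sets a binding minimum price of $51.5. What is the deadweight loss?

Competitive equilibrium: 96.5 − 0.08Q = 7.75 + 0.02Q → Q* = 887.5, P* = 25.5.
At the floor P = 51.5, quantity demanded = (96.5 − 51.5)/0.08 = 562.5.
Sellers' marginal cost at Q' = 562.5: 7.75 + 0.02·562.5 = 19.
ΔQ = 887.5 − 562.5 = 325; wedge = 51.5 − 19 = 32.5.
Welfare loss = ½ × 325 × 32.5 = $5281.25 thousand.

$5281.25 thousand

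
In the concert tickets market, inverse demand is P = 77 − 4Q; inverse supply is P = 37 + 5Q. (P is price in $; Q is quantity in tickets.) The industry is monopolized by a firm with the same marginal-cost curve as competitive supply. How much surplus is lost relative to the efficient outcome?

Competitive equilibrium: 77 − 4Q = 37 + 5Q → Q* = 4.4444, P* = 59.2222.
Marginal revenue: MR = 77 − 8Q. Set MR = MC: 77 − 8Q = 37 + 5Q → Q_m = 3.0769.
Price P_m = 77 − 4·3.0769 = 64.6924; MC(Q_m) = 37 + 5·3.0769 = 52.3845.
Competitive Q* = 4.4444, so ΔQ = 1.3675; wedge = 64.6924 − 52.3845 = 12.3079.
DWL = ½ × 1.3675 × 12.3079 = $8.42.

$8.42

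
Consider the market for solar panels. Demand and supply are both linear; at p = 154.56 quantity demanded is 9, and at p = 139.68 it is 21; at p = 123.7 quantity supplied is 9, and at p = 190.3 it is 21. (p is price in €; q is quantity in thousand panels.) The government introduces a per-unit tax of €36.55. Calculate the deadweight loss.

€98.37 thousand

Demand slope = (139.68 − 154.56)/(21 − 9) = −1.24, so p = 165.72 − 1.24q.
Supply slope = (190.3 − 123.7)/(21 − 9) = 5.55, so p = 73.75 + 5.55q.
Competitive equilibrium: 165.72 − 1.24q = 73.75 + 5.55q → q* = 13.5449, p* = 148.9243.
With the tax, the buyer price exceeds the seller price by 36.55: (165.72 − 1.24q) − (73.75 + 5.55q) = 36.55 → q' = 8.162.
Δq = 13.5449 − 8.162 = 5.3829; the wedge equals the tax, 36.55.
DWL = ½ × 5.3829 × 36.55 = €98.37 thousand.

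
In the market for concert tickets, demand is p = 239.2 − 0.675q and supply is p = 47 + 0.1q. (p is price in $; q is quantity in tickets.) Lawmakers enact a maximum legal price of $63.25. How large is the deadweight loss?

Competitive equilibrium: 239.2 − 0.675q = 47 + 0.1q → q* = 248, p* = 71.8.
At the ceiling p = 63.25, quantity supplied = (63.25 − 47)/0.1 = 162.5.
Willingness to pay at q' = 162.5: 239.2 − 0.675·162.5 = 129.5125.
Δq = 248 − 162.5 = 85.5; wedge = 129.5125 − 63.25 = 66.2625.
The triangle = ½ × 85.5 × 66.2625 = $2832.72.

$2832.72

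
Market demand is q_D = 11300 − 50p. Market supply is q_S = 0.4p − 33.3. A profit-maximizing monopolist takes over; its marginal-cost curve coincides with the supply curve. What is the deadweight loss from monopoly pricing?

In inverse form: demand p = 226 − 0.02q, supply p = 83.25 + 2.5q.
Competitive equilibrium: 226 − 0.02q = 83.25 + 2.5q → q* = 56.6468, p* = 224.8671.
Marginal revenue: MR = 226 − 0.04q. Set MR = MC: 226 − 0.04q = 83.25 + 2.5q → q_m = 56.2008.
Price p_m = 226 − 0.02·56.2008 = 224.876; MC(q_m) = 83.25 + 2.5·56.2008 = 223.752.
Competitive q* = 56.6468, so Δq = 0.446; wedge = 224.876 − 223.752 = 1.124.
DWL = ½ × 0.446 × 1.124 = 0.25.

0.25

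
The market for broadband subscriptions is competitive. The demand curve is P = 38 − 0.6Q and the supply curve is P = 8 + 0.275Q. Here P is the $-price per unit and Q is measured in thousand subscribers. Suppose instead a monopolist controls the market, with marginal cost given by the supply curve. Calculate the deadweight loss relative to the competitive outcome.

Competitive equilibrium: 38 − 0.6Q = 8 + 0.275Q → Q* = 34.2857, P* = 17.4286.
Marginal revenue: MR = 38 − 1.2Q. Set MR = MC: 38 − 1.2Q = 8 + 0.275Q → Q_m = 20.339.
Price P_m = 38 − 0.6·20.339 = 25.7966; MC(Q_m) = 8 + 0.275·20.339 = 13.5932.
Competitive Q* = 34.2857, so ΔQ = 13.9467; wedge = 25.7966 − 13.5932 = 12.2034.
The triangle = ½ × 13.9467 × 12.2034 = $85.10 thousand.

$85.10 thousand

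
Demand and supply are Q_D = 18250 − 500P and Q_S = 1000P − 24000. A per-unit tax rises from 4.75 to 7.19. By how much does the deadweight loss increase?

4855.60

In inverse form: demand P = 36.5 − 0.002Q, supply P = 24 + 0.001Q.
Competitive equilibrium: 36.5 − 0.002Q = 24 + 0.001Q → Q* = 4166.6667, P* = 28.1667.
For a per-unit tax t: ΔQ = t/0.003, so DWL = ½·t·(t/0.003) = t²/0.006.
At t = 4.75: DWL = 3760.417. At t = 7.19: DWL = 8616.017.
Increase = 8616.017 − 3760.417 = 4855.60.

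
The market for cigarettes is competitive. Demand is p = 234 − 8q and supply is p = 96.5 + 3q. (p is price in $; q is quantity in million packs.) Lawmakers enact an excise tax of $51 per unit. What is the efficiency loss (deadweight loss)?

Competitive equilibrium: 234 − 8q = 96.5 + 3q → q* = 12.5, p* = 134.
With the tax, the buyer price exceeds the seller price by 51: (234 − 8q) − (96.5 + 3q) = 51 → q' = 7.8636.
Δq = 12.5 − 7.8636 = 4.6364; the wedge equals the tax, 51.
DWL = ½ × 4.6364 × 51 = $118.23 million.

$118.23 million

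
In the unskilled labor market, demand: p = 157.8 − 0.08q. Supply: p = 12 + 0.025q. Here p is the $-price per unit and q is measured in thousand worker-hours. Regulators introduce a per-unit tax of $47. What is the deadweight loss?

Competitive equilibrium: 157.8 − 0.08q = 12 + 0.025q → q* = 1388.5714, p* = 46.7143.
With the tax, the buyer price exceeds the seller price by 47: (157.8 − 0.08q) − (12 + 0.025q) = 47 → q' = 940.9524.
Δq = 1388.5714 − 940.9524 = 447.619; the wedge equals the tax, 47.
The triangle = ½ × 447.619 × 47 = $10519.05 thousand.

$10519.05 thousand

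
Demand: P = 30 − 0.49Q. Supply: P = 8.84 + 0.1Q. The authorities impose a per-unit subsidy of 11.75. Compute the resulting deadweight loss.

117

Competitive equilibrium: 30 − 0.49Q = 8.84 + 0.1Q → Q* = 35.8644, P* = 12.4264.
The subsidy lowers effective supply by 11.75: P = 0.1Q − 2.91.
New quantity: 30 − 0.49Q = 0.1Q − 2.91 → Q' = 55.7797.
Overproduction ΔQ = 55.7797 − 35.8644 = 19.9153; wedge = subsidy = 11.75.
DWL = ½ × 19.9153 × 11.75 = 117.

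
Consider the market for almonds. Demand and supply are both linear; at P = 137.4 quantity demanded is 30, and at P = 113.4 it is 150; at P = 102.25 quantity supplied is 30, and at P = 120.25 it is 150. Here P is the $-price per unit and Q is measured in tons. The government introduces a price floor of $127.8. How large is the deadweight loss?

$481.03

Demand slope = (113.4 − 137.4)/(150 − 30) = −0.2, so P = 143.4 − 0.2Q.
Supply slope = (120.25 − 102.25)/(150 − 30) = 0.15, so P = 97.75 + 0.15Q.
Competitive equilibrium: 143.4 − 0.2Q = 97.75 + 0.15Q → Q* = 130.4286, P* = 117.3143.
At the floor P = 127.8, quantity demanded = (143.4 − 127.8)/0.2 = 78.
Sellers' marginal cost at Q' = 78: 97.75 + 0.15·78 = 109.45.
ΔQ = 130.4286 − 78 = 52.4286; wedge = 127.8 − 109.45 = 18.35.
Welfare loss = ½ × 52.4286 × 18.35 = $481.03.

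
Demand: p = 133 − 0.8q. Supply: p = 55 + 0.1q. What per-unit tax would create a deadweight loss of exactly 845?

39

Competitive equilibrium: 133 − 0.8q = 55 + 0.1q → q* = 86.6667, p* = 63.6667.
A tax t gives Δq = t/0.9 and wedge t, so DWL = t²/1.8.
t²/1.8 = 845 → t² = 1521 → t = 39.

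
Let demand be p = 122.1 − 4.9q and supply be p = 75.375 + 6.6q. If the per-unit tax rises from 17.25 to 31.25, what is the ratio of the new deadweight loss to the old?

Competitive equilibrium: 122.1 − 4.9q = 75.375 + 6.6q → q* = 4.063, p* = 102.1911.
For a per-unit tax t: Δq = t/11.5, so DWL = ½·t·(t/11.5) = t²/23.
At t = 17.25: DWL = 12.9375. At t = 31.25: DWL = 42.459.
Ratio = (31.25/17.25)² = 3.282.

3.282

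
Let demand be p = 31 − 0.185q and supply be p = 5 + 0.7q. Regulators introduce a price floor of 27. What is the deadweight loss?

Competitive equilibrium: 31 − 0.185q = 5 + 0.7q → q* = 29.3785, p* = 25.565.
At the floor p = 27, quantity demanded = (31 − 27)/0.185 = 21.6216.
Sellers' marginal cost at q' = 21.6216: 5 + 0.7·21.6216 = 20.1351.
Δq = 29.3785 − 21.6216 = 7.7569; wedge = 27 − 20.1351 = 6.8649.
DWL = ½ × 7.7569 × 6.8649 = 26.63.

26.63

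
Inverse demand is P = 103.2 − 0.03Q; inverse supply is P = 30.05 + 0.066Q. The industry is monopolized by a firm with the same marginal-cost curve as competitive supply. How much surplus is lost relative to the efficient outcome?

Competitive equilibrium: 103.2 − 0.03Q = 30.05 + 0.066Q → Q* = 761.97917, P* = 80.34063.
Marginal revenue: MR = 103.2 − 0.06Q. Set MR = MC: 103.2 − 0.06Q = 30.05 + 0.066Q → Q_m = 580.55556.
Price P_m = 103.2 − 0.03·580.55556 = 85.78333; MC(Q_m) = 30.05 + 0.066·580.55556 = 68.36667.
Competitive Q* = 761.97917, so ΔQ = 181.42361; wedge = 85.78333 − 68.36667 = 17.41666.
The triangle = ½ × 181.42361 × 17.41666 = 1579.90.

1579.90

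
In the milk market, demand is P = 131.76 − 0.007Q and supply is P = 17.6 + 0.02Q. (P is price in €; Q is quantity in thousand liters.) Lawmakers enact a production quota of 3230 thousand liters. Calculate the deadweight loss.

Competitive equilibrium: 131.76 − 0.007Q = 17.6 + 0.02Q → Q* = 4228.1481, P* = 102.163.
At Q = 3230: demand price = 131.76 − 0.007·3230 = 109.15; supply price = 17.6 + 0.02·3230 = 82.2.
ΔQ = 4228.1481 − 3230 = 998.1481; wedge = 109.15 − 82.2 = 26.95.
The triangle = ½ × 998.1481 × 26.95 = €13450.05 thousand.

€13450.05 thousand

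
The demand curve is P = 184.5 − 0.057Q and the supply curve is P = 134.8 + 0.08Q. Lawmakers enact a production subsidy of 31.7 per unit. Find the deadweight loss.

3667.48

Competitive equilibrium: 184.5 − 0.057Q = 134.8 + 0.08Q → Q* = 362.7737, P* = 163.8219.
The subsidy lowers effective supply by 31.7: P = 103.1 + 0.08Q.
New quantity: 184.5 − 0.057Q = 103.1 + 0.08Q → Q' = 594.1606.
Overproduction ΔQ = 594.1606 − 362.7737 = 231.3869; wedge = subsidy = 31.7.
DWL = ½ × 231.3869 × 31.7 = 3667.48.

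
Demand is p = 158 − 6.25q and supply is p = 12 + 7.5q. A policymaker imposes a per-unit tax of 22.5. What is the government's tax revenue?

Competitive equilibrium: 158 − 6.25q = 12 + 7.5q → q* = 10.6182, p* = 91.6364.
With the tax, the buyer price exceeds the seller price by 22.5: (158 − 6.25q) − (12 + 7.5q) = 22.5 → q' = 8.9818.
Tax revenue = 22.5 × 8.9818 = 202.09.

202.09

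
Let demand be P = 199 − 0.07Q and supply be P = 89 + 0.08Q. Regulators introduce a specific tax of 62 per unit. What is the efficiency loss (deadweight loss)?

12813.33

Competitive equilibrium: 199 − 0.07Q = 89 + 0.08Q → Q* = 733.3333, P* = 147.6667.
With the tax, the buyer price exceeds the seller price by 62: (199 − 0.07Q) − (89 + 0.08Q) = 62 → Q' = 320.
ΔQ = 733.3333 − 320 = 413.3333; the wedge equals the tax, 62.
Welfare loss = ½ × 413.3333 × 62 = 12813.33.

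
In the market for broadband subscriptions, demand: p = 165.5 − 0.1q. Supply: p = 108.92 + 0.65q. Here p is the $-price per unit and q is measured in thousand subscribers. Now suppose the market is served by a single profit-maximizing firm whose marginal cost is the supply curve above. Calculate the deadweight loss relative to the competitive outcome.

Competitive equilibrium: 165.5 − 0.1q = 108.92 + 0.65q → q* = 75.44, p* = 157.956.
Marginal revenue: MR = 165.5 − 0.2q. Set MR = MC: 165.5 − 0.2q = 108.92 + 0.65q → q_m = 66.5647.
Price p_m = 165.5 − 0.1·66.5647 = 158.8435; MC(q_m) = 108.92 + 0.65·66.5647 = 152.1871.
Competitive q* = 75.44, so Δq = 8.8753; wedge = 158.8435 − 152.1871 = 6.6564.
Welfare loss = ½ × 8.8753 × 6.6564 = $29.54 thousand.

$29.54 thousand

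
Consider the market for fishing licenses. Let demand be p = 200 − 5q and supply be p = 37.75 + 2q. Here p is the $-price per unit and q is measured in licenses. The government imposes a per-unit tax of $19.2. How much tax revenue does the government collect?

Competitive equilibrium: 200 − 5q = 37.75 + 2q → q* = 23.1786, p* = 84.1071.
With the tax, the buyer price exceeds the seller price by 19.2: (200 − 5q) − (37.75 + 2q) = 19.2 → q' = 20.4357.
Tax revenue = 19.2 × 20.4357 = $392.37.

$392.37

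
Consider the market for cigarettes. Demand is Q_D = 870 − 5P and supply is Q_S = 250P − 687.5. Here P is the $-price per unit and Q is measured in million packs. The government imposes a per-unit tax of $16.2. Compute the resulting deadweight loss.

In inverse form: demand P = 174 − 0.2Q, supply P = 2.75 + 0.004Q.
Competitive equilibrium: 174 − 0.2Q = 2.75 + 0.004Q → Q* = 839.4608, P* = 6.1078.
With the tax, the buyer price exceeds the seller price by 16.2: (174 − 0.2Q) − (2.75 + 0.004Q) = 16.2 → Q' = 760.049.
ΔQ = 839.4608 − 760.049 = 79.4118; the wedge equals the tax, 16.2.
The triangle = ½ × 79.4118 × 16.2 = $643.24 million.

$643.24 million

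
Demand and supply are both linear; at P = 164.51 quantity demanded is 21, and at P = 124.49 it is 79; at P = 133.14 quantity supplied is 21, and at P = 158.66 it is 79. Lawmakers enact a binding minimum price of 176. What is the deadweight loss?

Demand slope = (124.49 − 164.51)/(79 − 21) = −0.69, so P = 179 − 0.69Q.
Supply slope = (158.66 − 133.14)/(79 − 21) = 0.44, so P = 123.9 + 0.44Q.
Competitive equilibrium: 179 − 0.69Q = 123.9 + 0.44Q → Q* = 48.76106, P* = 145.35487.
At the floor P = 176, quantity demanded = (179 − 176)/0.69 = 4.34783.
Sellers' marginal cost at Q' = 4.34783: 123.9 + 0.44·4.34783 = 125.81305.
ΔQ = 48.76106 − 4.34783 = 44.41323; wedge = 176 − 125.81305 = 50.18695.
The triangle = ½ × 44.41323 × 50.18695 = 1114.48.

1114.48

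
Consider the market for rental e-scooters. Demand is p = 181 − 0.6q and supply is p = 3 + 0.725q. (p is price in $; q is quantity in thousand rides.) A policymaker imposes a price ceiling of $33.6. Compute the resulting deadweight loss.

$5623.59 thousand

Competitive equilibrium: 181 − 0.6q = 3 + 0.725q → q* = 134.3396, p* = 100.3962.
At the ceiling p = 33.6, quantity supplied = (33.6 − 3)/0.725 = 42.2069.
Willingness to pay at q' = 42.2069: 181 − 0.6·42.2069 = 155.6759.
Δq = 134.3396 − 42.2069 = 92.1327; wedge = 155.6759 − 33.6 = 122.0759.
The triangle = ½ × 92.1327 × 122.0759 = $5623.59 thousand.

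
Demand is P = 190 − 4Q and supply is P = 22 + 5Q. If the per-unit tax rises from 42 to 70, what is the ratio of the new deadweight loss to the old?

2.778

Competitive equilibrium: 190 − 4Q = 22 + 5Q → Q* = 18.6667, P* = 115.3333.
For a per-unit tax t: ΔQ = t/9, so DWL = ½·t·(t/9) = t²/18.
At t = 42: DWL = 98. At t = 70: DWL = 272.222.
Ratio = (70/42)² = 2.778.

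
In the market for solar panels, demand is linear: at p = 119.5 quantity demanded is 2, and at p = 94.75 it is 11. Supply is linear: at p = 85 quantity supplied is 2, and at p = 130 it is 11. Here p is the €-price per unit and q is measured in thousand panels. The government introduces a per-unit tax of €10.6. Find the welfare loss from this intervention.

Demand slope = (94.75 − 119.5)/(11 − 2) = −2.75, so p = 125 − 2.75q.
Supply slope = (130 − 85)/(11 − 2) = 5, so p = 75 + 5q.
Competitive equilibrium: 125 − 2.75q = 75 + 5q → q* = 6.4516, p* = 107.2581.
With the tax, the buyer price exceeds the seller price by 10.6: (125 − 2.75q) − (75 + 5q) = 10.6 → q' = 5.0839.
Δq = 6.4516 − 5.0839 = 1.3677; the wedge equals the tax, 10.6.
The triangle = ½ × 1.3677 × 10.6 = €7.25 thousand.

€7.25 thousand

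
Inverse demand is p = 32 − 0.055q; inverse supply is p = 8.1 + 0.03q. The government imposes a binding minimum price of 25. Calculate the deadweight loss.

1006.67

Competitive equilibrium: 32 − 0.055q = 8.1 + 0.03q → q* = 281.1765, p* = 16.5353.
At the floor p = 25, quantity demanded = (32 − 25)/0.055 = 127.2727.
Sellers' marginal cost at q' = 127.2727: 8.1 + 0.03·127.2727 = 11.9182.
Δq = 281.1765 − 127.2727 = 153.9038; wedge = 25 − 11.9182 = 13.0818.
Welfare loss = ½ × 153.9038 × 13.0818 = 1006.67.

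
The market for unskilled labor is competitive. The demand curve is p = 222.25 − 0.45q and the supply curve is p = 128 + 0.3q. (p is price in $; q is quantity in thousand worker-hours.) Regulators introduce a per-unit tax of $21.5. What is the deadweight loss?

Competitive equilibrium: 222.25 − 0.45q = 128 + 0.3q → q* = 125.6667, p* = 165.7.
With the tax, the buyer price exceeds the seller price by 21.5: (222.25 − 0.45q) − (128 + 0.3q) = 21.5 → q' = 97.
Δq = 125.6667 − 97 = 28.6667; the wedge equals the tax, 21.5.
The triangle = ½ × 28.6667 × 21.5 = $308.17 thousand.

$308.17 thousand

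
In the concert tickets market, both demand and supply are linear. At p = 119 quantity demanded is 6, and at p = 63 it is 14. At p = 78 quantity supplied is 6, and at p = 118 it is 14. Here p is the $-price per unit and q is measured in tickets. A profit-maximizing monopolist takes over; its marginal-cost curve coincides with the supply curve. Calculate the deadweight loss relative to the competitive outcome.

$72.22

Demand slope = (63 − 119)/(14 − 6) = −7, so p = 161 − 7q.
Supply slope = (118 − 78)/(14 − 6) = 5, so p = 48 + 5q.
Competitive equilibrium: 161 − 7q = 48 + 5q → q* = 9.4167, p* = 95.0833.
Marginal revenue: MR = 161 − 14q. Set MR = MC: 161 − 14q = 48 + 5q → q_m = 5.9474.
Price p_m = 161 − 7·5.9474 = 119.3682; MC(q_m) = 48 + 5·5.9474 = 77.737.
Competitive q* = 9.4167, so Δq = 3.4693; wedge = 119.3682 − 77.737 = 41.6312.
Deadweight loss = ½ × 3.4693 × 41.6312 = $72.22.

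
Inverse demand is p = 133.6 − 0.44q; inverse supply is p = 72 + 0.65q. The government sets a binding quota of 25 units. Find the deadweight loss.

Competitive equilibrium: 133.6 − 0.44q = 72 + 0.65q → q* = 56.5138, p* = 108.7339.
At q = 25: demand price = 133.6 − 0.44·25 = 122.6; supply price = 72 + 0.65·25 = 88.25.
Δq = 56.5138 − 25 = 31.5138; wedge = 122.6 − 88.25 = 34.35.
Deadweight loss = ½ × 31.5138 × 34.35 = 541.25.

541.25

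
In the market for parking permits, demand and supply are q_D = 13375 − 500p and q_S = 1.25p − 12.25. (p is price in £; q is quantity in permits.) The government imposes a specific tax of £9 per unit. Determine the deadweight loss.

£50.50

In inverse form: demand p = 26.75 − 0.002q, supply p = 9.8 + 0.8q.
Competitive equilibrium: 26.75 − 0.002q = 9.8 + 0.8q → q* = 21.1347, p* = 26.7077.
With the tax, the buyer price exceeds the seller price by 9: (26.75 − 0.002q) − (9.8 + 0.8q) = 9 → q' = 9.9127.
Δq = 21.1347 − 9.9127 = 11.222; the wedge equals the tax, 9.
DWL = ½ × 11.222 × 9 = £50.50.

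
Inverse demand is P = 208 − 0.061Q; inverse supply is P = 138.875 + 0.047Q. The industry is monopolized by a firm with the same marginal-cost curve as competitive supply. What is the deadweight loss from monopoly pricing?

Competitive equilibrium: 208 − 0.061Q = 138.875 + 0.047Q → Q* = 640.0463, P* = 168.9572.
Marginal revenue: MR = 208 − 0.122Q. Set MR = MC: 208 − 0.122Q = 138.875 + 0.047Q → Q_m = 409.0237.
Price P_m = 208 − 0.061·409.0237 = 183.0496; MC(Q_m) = 138.875 + 0.047·409.0237 = 158.0991.
Competitive Q* = 640.0463, so ΔQ = 231.0226; wedge = 183.0496 − 158.0991 = 24.9505.
The triangle = ½ × 231.0226 × 24.9505 = 2882.06.

2882.06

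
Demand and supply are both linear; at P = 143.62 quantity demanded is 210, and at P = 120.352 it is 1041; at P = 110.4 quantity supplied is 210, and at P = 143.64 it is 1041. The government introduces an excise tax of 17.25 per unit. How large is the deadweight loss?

2187.96

Demand slope = (120.352 − 143.62)/(1041 − 210) = −0.028, so P = 149.5 − 0.028Q.
Supply slope = (143.64 − 110.4)/(1041 − 210) = 0.04, so P = 102 + 0.04Q.
Competitive equilibrium: 149.5 − 0.028Q = 102 + 0.04Q → Q* = 698.5294, P* = 129.9412.
With the tax, the buyer price exceeds the seller price by 17.25: (149.5 − 0.028Q) − (102 + 0.04Q) = 17.25 → Q' = 444.8529.
ΔQ = 698.5294 − 444.8529 = 253.6765; the wedge equals the tax, 17.25.
DWL = ½ × 253.6765 × 17.25 = 2187.96.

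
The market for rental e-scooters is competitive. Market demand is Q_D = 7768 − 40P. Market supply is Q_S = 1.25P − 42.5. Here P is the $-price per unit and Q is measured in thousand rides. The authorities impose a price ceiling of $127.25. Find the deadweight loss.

In inverse form: demand P = 194.2 − 0.025Q, supply P = 34 + 0.8Q.
Competitive equilibrium: 194.2 − 0.025Q = 34 + 0.8Q → Q* = 194.1818, P* = 189.3455.
At the ceiling P = 127.25, quantity supplied = (127.25 − 34)/0.8 = 116.5625.
Willingness to pay at Q' = 116.5625: 194.2 − 0.025·116.5625 = 191.2859.
ΔQ = 194.1818 − 116.5625 = 77.6193; wedge = 191.2859 − 127.25 = 64.0359.
Deadweight loss = ½ × 77.6193 × 64.0359 = $2485.21 thousand.

$2485.21 thousand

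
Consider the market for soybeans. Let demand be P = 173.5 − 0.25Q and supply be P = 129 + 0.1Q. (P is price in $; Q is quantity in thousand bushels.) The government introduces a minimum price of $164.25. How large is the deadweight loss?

$1422 thousand

Competitive equilibrium: 173.5 − 0.25Q = 129 + 0.1Q → Q* = 127.1429, P* = 141.7143.
At the floor P = 164.25, quantity demanded = (173.5 − 164.25)/0.25 = 37.
Sellers' marginal cost at Q' = 37: 129 + 0.1·37 = 132.7.
ΔQ = 127.1429 − 37 = 90.1429; wedge = 164.25 − 132.7 = 31.55.
DWL = ½ × 90.1429 × 31.55 = $1422 thousand.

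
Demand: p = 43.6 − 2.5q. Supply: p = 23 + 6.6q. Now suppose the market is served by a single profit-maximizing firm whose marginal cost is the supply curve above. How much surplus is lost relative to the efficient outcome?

1.08

Competitive equilibrium: 43.6 − 2.5q = 23 + 6.6q → q* = 2.2637, p* = 37.9407.
Marginal revenue: MR = 43.6 − 5q. Set MR = MC: 43.6 − 5q = 23 + 6.6q → q_m = 1.7759.
Price p_m = 43.6 − 2.5·1.7759 = 39.1603; MC(q_m) = 23 + 6.6·1.7759 = 34.7209.
Competitive q* = 2.2637, so Δq = 0.4878; wedge = 39.1603 − 34.7209 = 4.4394.
Deadweight loss = ½ × 0.4878 × 4.4394 = 1.08.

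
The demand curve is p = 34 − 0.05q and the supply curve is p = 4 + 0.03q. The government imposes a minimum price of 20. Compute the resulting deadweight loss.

361

Competitive equilibrium: 34 − 0.05q = 4 + 0.03q → q* = 375, p* = 15.25.
At the floor p = 20, quantity demanded = (34 − 20)/0.05 = 280.
Sellers' marginal cost at q' = 280: 4 + 0.03·280 = 12.4.
Δq = 375 − 280 = 95; wedge = 20 − 12.4 = 7.6.
The triangle = ½ × 95 × 7.6 = 361.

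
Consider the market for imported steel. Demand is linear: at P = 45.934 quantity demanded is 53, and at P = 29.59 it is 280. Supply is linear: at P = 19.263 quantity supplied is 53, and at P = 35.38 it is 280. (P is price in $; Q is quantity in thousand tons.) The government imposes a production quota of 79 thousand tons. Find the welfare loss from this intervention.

$1842.10 thousand

Demand slope = (29.59 − 45.934)/(280 − 53) = −0.072, so P = 49.75 − 0.072Q.
Supply slope = (35.38 − 19.263)/(280 − 53) = 0.071, so P = 15.5 + 0.071Q.
Competitive equilibrium: 49.75 − 0.072Q = 15.5 + 0.071Q → Q* = 239.5105, P* = 32.5052.
At Q = 79: demand price = 49.75 − 0.072·79 = 44.062; supply price = 15.5 + 0.071·79 = 21.109.
ΔQ = 239.5105 − 79 = 160.5105; wedge = 44.062 − 21.109 = 22.953.
Deadweight loss = ½ × 160.5105 × 22.953 = $1842.10 thousand.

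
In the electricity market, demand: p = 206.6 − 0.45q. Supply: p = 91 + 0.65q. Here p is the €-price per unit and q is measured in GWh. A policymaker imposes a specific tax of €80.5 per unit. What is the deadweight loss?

€2945.57

Competitive equilibrium: 206.6 − 0.45q = 91 + 0.65q → q* = 105.0909, p* = 159.3091.
With the tax, the buyer price exceeds the seller price by 80.5: (206.6 − 0.45q) − (91 + 0.65q) = 80.5 → q' = 31.9091.
Δq = 105.0909 − 31.9091 = 73.1818; the wedge equals the tax, 80.5.
DWL = ½ × 73.1818 × 80.5 = €2945.57.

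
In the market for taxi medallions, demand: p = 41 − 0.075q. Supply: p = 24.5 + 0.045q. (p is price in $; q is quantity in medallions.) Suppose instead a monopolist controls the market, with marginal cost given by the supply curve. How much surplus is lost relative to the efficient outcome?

$167.81

Competitive equilibrium: 41 − 0.075q = 24.5 + 0.045q → q* = 137.5, p* = 30.6875.
Marginal revenue: MR = 41 − 0.15q. Set MR = MC: 41 − 0.15q = 24.5 + 0.045q → q_m = 84.6154.
Price p_m = 41 − 0.075·84.6154 = 34.6538; MC(q_m) = 24.5 + 0.045·84.6154 = 28.3077.
Competitive q* = 137.5, so Δq = 52.8846; wedge = 34.6538 − 28.3077 = 6.3461.
The triangle = ½ × 52.8846 × 6.3461 = $167.81.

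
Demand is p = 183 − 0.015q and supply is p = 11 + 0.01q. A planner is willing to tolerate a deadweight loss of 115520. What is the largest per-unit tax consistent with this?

76

Competitive equilibrium: 183 − 0.015q = 11 + 0.01q → q* = 6880, p* = 79.8.
A tax t gives Δq = t/0.025 and wedge t, so DWL = t²/0.05.
t²/0.05 = 115520 → t² = 5776 → t = 76.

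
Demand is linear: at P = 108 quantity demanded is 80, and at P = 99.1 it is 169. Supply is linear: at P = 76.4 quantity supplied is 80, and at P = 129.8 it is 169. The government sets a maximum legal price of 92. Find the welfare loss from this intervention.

Demand slope = (99.1 − 108)/(169 − 80) = −0.1, so P = 116 − 0.1Q.
Supply slope = (129.8 − 76.4)/(169 − 80) = 0.6, so P = 28.4 + 0.6Q.
Competitive equilibrium: 116 − 0.1Q = 28.4 + 0.6Q → Q* = 125.1429, P* = 103.4857.
At the ceiling P = 92, quantity supplied = (92 − 28.4)/0.6 = 106.
Willingness to pay at Q' = 106: 116 − 0.1·106 = 105.4.
ΔQ = 125.1429 − 106 = 19.1429; wedge = 105.4 − 92 = 13.4.
The triangle = ½ × 19.1429 × 13.4 = 128.26.

128.26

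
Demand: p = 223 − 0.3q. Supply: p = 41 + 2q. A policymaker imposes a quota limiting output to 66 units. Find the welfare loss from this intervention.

198.27

Competitive equilibrium: 223 − 0.3q = 41 + 2q → q* = 79.1304, p* = 199.2609.
At q = 66: demand price = 223 − 0.3·66 = 203.2; supply price = 41 + 2·66 = 173.
Δq = 79.1304 − 66 = 13.1304; wedge = 203.2 − 173 = 30.2.
Deadweight loss = ½ × 13.1304 × 30.2 = 198.27.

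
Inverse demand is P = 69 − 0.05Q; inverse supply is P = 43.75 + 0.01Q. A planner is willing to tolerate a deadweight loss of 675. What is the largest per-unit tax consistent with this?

Competitive equilibrium: 69 − 0.05Q = 43.75 + 0.01Q → Q* = 420.8333, P* = 47.9583.
A tax t gives ΔQ = t/0.06 and wedge t, so DWL = t²/0.12.
t²/0.12 = 675 → t² = 81 → t = 9.

9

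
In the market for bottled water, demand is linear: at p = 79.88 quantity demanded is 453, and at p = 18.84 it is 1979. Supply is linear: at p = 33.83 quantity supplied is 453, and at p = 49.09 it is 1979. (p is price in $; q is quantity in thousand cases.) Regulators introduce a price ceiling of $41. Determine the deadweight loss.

$1040.40 thousand

Demand slope = (18.84 − 79.88)/(1979 − 453) = −0.04, so p = 98 − 0.04q.
Supply slope = (49.09 − 33.83)/(1979 − 453) = 0.01, so p = 29.3 + 0.01q.
Competitive equilibrium: 98 − 0.04q = 29.3 + 0.01q → q* = 1374, p* = 43.04.
At the ceiling p = 41, quantity supplied = (41 − 29.3)/0.01 = 1170.
Willingness to pay at q' = 1170: 98 − 0.04·1170 = 51.2.
Δq = 1374 − 1170 = 204; wedge = 51.2 − 41 = 10.2.
The triangle = ½ × 204 × 10.2 = $1040.40 thousand.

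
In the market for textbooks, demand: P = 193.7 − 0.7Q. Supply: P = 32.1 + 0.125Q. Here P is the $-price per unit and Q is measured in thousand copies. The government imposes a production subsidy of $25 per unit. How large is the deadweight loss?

$378.79 thousand

Competitive equilibrium: 193.7 − 0.7Q = 32.1 + 0.125Q → Q* = 195.8788, P* = 56.5848.
The subsidy lowers effective supply by 25: P = 7.1 + 0.125Q.
New quantity: 193.7 − 0.7Q = 7.1 + 0.125Q → Q' = 226.1818.
Overproduction ΔQ = 226.1818 − 195.8788 = 30.303; wedge = subsidy = 25.
DWL = ½ × 30.303 × 25 = $378.79 thousand.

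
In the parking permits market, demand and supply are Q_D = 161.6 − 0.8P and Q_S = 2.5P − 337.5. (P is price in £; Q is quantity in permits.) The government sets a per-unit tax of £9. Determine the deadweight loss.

£24.55

In inverse form: demand P = 202 − 1.25Q, supply P = 135 + 0.4Q.
Competitive equilibrium: 202 − 1.25Q = 135 + 0.4Q → Q* = 40.6061, P* = 151.2424.
With the tax, the buyer price exceeds the seller price by 9: (202 − 1.25Q) − (135 + 0.4Q) = 9 → Q' = 35.1515.
ΔQ = 40.6061 − 35.1515 = 5.4546; the wedge equals the tax, 9.
The triangle = ½ × 5.4546 × 9 = £24.55.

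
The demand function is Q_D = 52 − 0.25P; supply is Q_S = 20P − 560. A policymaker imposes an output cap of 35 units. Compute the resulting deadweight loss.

In inverse form: demand P = 208 − 4Q, supply P = 28 + 0.05Q.
Competitive equilibrium: 208 − 4Q = 28 + 0.05Q → Q* = 44.44444, P* = 30.22222.
At Q = 35: demand price = 208 − 4·35 = 68; supply price = 28 + 0.05·35 = 29.75.
ΔQ = 44.44444 − 35 = 9.44444; wedge = 68 − 29.75 = 38.25.
DWL = ½ × 9.44444 × 38.25 = 180.625.

180.625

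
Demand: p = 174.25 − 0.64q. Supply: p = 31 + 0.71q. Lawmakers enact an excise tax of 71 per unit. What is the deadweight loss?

Competitive equilibrium: 174.25 − 0.64q = 31 + 0.71q → q* = 106.1111, p* = 106.3389.
With the tax, the buyer price exceeds the seller price by 71: (174.25 − 0.64q) − (31 + 0.71q) = 71 → q' = 53.5185.
Δq = 106.1111 − 53.5185 = 52.5926; the wedge equals the tax, 71.
The triangle = ½ × 52.5926 × 71 = 1867.04.

1867.04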